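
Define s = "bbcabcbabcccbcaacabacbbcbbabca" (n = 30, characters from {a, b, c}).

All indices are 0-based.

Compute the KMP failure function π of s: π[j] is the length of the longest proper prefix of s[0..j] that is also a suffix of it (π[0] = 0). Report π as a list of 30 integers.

π[0] = 0
j=1 s[j]='b': π[1]=1 (border 'b')
j=2 s[j]='c': k: 1→0; π[2]=0 (border '')
j=3 s[j]='a': π[3]=0 (border '')
j=4 s[j]='b': π[4]=1 (border 'b')
j=5 s[j]='c': k: 1→0; π[5]=0 (border '')
j=6 s[j]='b': π[6]=1 (border 'b')
j=7 s[j]='a': k: 1→0; π[7]=0 (border '')
j=8 s[j]='b': π[8]=1 (border 'b')
j=9 s[j]='c': k: 1→0; π[9]=0 (border '')
j=10 s[j]='c': π[10]=0 (border '')
j=11 s[j]='c': π[11]=0 (border '')
j=12 s[j]='b': π[12]=1 (border 'b')
j=13 s[j]='c': k: 1→0; π[13]=0 (border '')
j=14 s[j]='a': π[14]=0 (border '')
j=15 s[j]='a': π[15]=0 (border '')
j=16 s[j]='c': π[16]=0 (border '')
j=17 s[j]='a': π[17]=0 (border '')
j=18 s[j]='b': π[18]=1 (border 'b')
j=19 s[j]='a': k: 1→0; π[19]=0 (border '')
j=20 s[j]='c': π[20]=0 (border '')
j=21 s[j]='b': π[21]=1 (border 'b')
j=22 s[j]='b': π[22]=2 (border 'bb')
j=23 s[j]='c': π[23]=3 (border 'bbc')
j=24 s[j]='b': k: 3→0; π[24]=1 (border 'b')
j=25 s[j]='b': π[25]=2 (border 'bb')
j=26 s[j]='a': k: 2→1→0; π[26]=0 (border '')
j=27 s[j]='b': π[27]=1 (border 'b')
j=28 s[j]='c': k: 1→0; π[28]=0 (border '')
j=29 s[j]='a': π[29]=0 (border '')

[0, 1, 0, 0, 1, 0, 1, 0, 1, 0, 0, 0, 1, 0, 0, 0, 0, 0, 1, 0, 0, 1, 2, 3, 1, 2, 0, 1, 0, 0]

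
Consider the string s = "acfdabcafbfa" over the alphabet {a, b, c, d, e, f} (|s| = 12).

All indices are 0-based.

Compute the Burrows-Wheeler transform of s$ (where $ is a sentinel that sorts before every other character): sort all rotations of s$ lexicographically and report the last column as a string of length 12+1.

rank  rotation       last
    0  $acfdabcafbfa  a
    1  a$acfdabcafbf  f
    2  abcafbfa$acfd  d
    3  acfdabcafbfa$  $
    4  afbfa$acfdabc  c
    5  bcafbfa$acfda  a
    6  bfa$acfdabcaf  f
    7  cafbfa$acfdab  b
    8  cfdabcafbfa$a  a
    9  dabcafbfa$acf  f
   10  fa$acfdabcafb  b
   11  fbfa$acfdabca  a
   12  fdabcafbfa$ac  c

afd$cafbafbac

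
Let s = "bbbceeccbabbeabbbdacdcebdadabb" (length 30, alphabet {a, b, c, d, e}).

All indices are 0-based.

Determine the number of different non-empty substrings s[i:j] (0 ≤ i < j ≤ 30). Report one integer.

425

rank→(start, suffix):
  0 → (27, 'abb')
  1 → (13, 'abbbdacdcebdadabb')
  2 → (9, 'abbeabbbdacdcebdadabb')
  3 → (18, 'acdcebdadabb')
  4 → (25, 'adabb')
  5 → (29, 'b')
  6 → (8, 'babbeabbbdacdcebdadabb')
  7 → (28, 'bb')
  8 → (0, 'bbbceeccbabbeabbbdacdcebdadabb')
  9 → (14, 'bbbdacdcebdadabb')
  10 → (1, 'bbceeccbabbeabbbdacdcebdadabb')
  11 → (15, 'bbdacdcebdadabb')
  12 → (10, 'bbeabbbdacdcebdadabb')
  13 → (2, 'bceeccbabbeabbbdacdcebdadabb')
  14 → (16, 'bdacdcebdadabb')
  15 → (23, 'bdadabb')
  16 → (11, 'beabbbdacdcebdadabb')
  17 → (7, 'cbabbeabbbdacdcebdadabb')
  18 → (6, 'ccbabbeabbbdacdcebdadabb')
  19 → (19, 'cdcebdadabb')
  20 → (21, 'cebdadabb')
  21 → (3, 'ceeccbabbeabbbdacdcebdadabb')
  22 → (26, 'dabb')
  23 → (17, 'dacdcebdadabb')
  24 → (24, 'dadabb')
  25 → (20, 'dcebdadabb')
  26 → (12, 'eabbbdacdcebdadabb')
  27 → (22, 'ebdadabb')
  28 → (5, 'eccbabbeabbbdacdcebdadabb')
  29 → (4, 'eeccbabbeabbbdacdcebdadabb')

SA = [27, 13, 9, 18, 25, 29, 8, 28, 0, 14, 1, 15, 10, 2, 16, 23, 11, 7, 6, 19, 21, 3, 26, 17, 24, 20, 12, 22, 5, 4]
rank  pair      lcp
   1  s[27:],s[13:]  3  'abb'
   2  s[13:],s[9:]  3  'abb'
   3  s[9:],s[18:]  1  'a'
   4  s[18:],s[25:]  1  'a'
   5  s[25:],s[29:]  0  ''
   6  s[29:],s[8:]  1  'b'
   7  s[8:],s[28:]  1  'b'
   8  s[28:],s[0:]  2  'bb'
   9  s[0:],s[14:]  3  'bbb'
  10  s[14:],s[1:]  2  'bb'
  11  s[1:],s[15:]  2  'bb'
  12  s[15:],s[10:]  2  'bb'
  13  s[10:],s[2:]  1  'b'
  14  s[2:],s[16:]  1  'b'
  15  s[16:],s[23:]  3  'bda'
  16  s[23:],s[11:]  1  'b'
  17  s[11:],s[7:]  0  ''
  18  s[7:],s[6:]  1  'c'
  19  s[6:],s[19:]  1  'c'
  20  s[19:],s[21:]  1  'c'
  21  s[21:],s[3:]  2  'ce'
  22  s[3:],s[26:]  0  ''
  23  s[26:],s[17:]  2  'da'
  24  s[17:],s[24:]  2  'da'
  25  s[24:],s[20:]  1  'd'
  26  s[20:],s[12:]  0  ''
  27  s[12:],s[22:]  1  'e'
  28  s[22:],s[5:]  1  'e'
  29  s[5:],s[4:]  1  'e'

n(n+1)/2 = 30·31/2 = 465
Σ LCP = 0 + 3 + 3 + 1 + 1 + 0 + 1 + 1 + 2 + 3 + 2 + 2 + 2 + 1 + 1 + 3 + 1 + 0 + 1 + 1 + 1 + 2 + 0 + 2 + 2 + 1 + 0 + 1 + 1 + 1 = 40
distinct = 465 − 40 = 425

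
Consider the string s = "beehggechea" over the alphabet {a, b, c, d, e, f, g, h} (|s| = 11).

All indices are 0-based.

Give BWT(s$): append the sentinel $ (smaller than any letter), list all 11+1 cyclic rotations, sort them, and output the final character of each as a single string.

ae$ehgbeghce

rank  rotation      last
    0  $beehggechea  a
    1  a$beehggeche  e
    2  beehggechea$  $
    3  chea$beehgge  e
    4  ea$beehggech  h
    5  echea$beehgg  g
    6  eehggechea$b  b
    7  ehggechea$be  e
    8  gechea$beehg  g
    9  ggechea$beeh  h
   10  hea$beehggec  c
   11  hggechea$bee  e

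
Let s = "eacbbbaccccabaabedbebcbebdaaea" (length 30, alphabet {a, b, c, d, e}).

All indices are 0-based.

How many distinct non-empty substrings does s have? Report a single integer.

sorted suffixes:
  #0 SA[0]=29  'a'
  #1 SA[1]=13  'aabedbebcbebdaaea'
  #2 SA[2]=26  'aaea'
  #3 SA[3]=11  'abaabedbebcbebdaaea'
  #4 SA[4]=14  'abedbebcbebdaaea'
  #5 SA[5]=1  'acbbbaccccabaabedbebcbebdaaea'
  #6 SA[6]=6  'accccabaabedbebcbebdaaea'
  #7 SA[7]=27  'aea'
  #8 SA[8]=12  'baabedbebcbebdaaea'
  #9 SA[9]=5  'baccccabaabedbebcbebdaaea'
  #10 SA[10]=4  'bbaccccabaabedbebcbebdaaea'
  #11 SA[11]=3  'bbbaccccabaabedbebcbebdaaea'
  #12 SA[12]=20  'bcbebdaaea'
  #13 SA[13]=24  'bdaaea'
  #14 SA[14]=18  'bebcbebdaaea'
  #15 SA[15]=22  'bebdaaea'
  #16 SA[16]=15  'bedbebcbebdaaea'
  #17 SA[17]=10  'cabaabedbebcbebdaaea'
  #18 SA[18]=2  'cbbbaccccabaabedbebcbebdaaea'
  #19 SA[19]=21  'cbebdaaea'
  #20 SA[20]=9  'ccabaabedbebcbebdaaea'
  #21 SA[21]=8  'cccabaabedbebcbebdaaea'
  #22 SA[22]=7  'ccccabaabedbebcbebdaaea'
  #23 SA[23]=25  'daaea'
  #24 SA[24]=17  'dbebcbebdaaea'
  #25 SA[25]=28  'ea'
  #26 SA[26]=0  'eacbbbaccccabaabedbebcbebdaaea'
  #27 SA[27]=19  'ebcbebdaaea'
  #28 SA[28]=23  'ebdaaea'
  #29 SA[29]=16  'edbebcbebdaaea'

SA = [29, 13, 26, 11, 14, 1, 6, 27, 12, 5, 4, 3, 20, 24, 18, 22, 15, 10, 2, 21, 9, 8, 7, 25, 17, 28, 0, 19, 23, 16]
[i] adj suffixes → lcp
  [1] 29/13 → 1 ('a')
  [2] 13/26 → 2 ('aa')
  [3] 26/11 → 1 ('a')
  [4] 11/14 → 2 ('ab')
  [5] 14/1 → 1 ('a')
  [6] 1/6 → 2 ('ac')
  [7] 6/27 → 1 ('a')
  [8] 27/12 → 0 ('')
  [9] 12/5 → 2 ('ba')
  [10] 5/4 → 1 ('b')
  [11] 4/3 → 2 ('bb')
  [12] 3/20 → 1 ('b')
  [13] 20/24 → 1 ('b')
  [14] 24/18 → 1 ('b')
  [15] 18/22 → 3 ('beb')
  [16] 22/15 → 2 ('be')
  [17] 15/10 → 0 ('')
  [18] 10/2 → 1 ('c')
  [19] 2/21 → 2 ('cb')
  [20] 21/9 → 1 ('c')
  [21] 9/8 → 2 ('cc')
  [22] 8/7 → 3 ('ccc')
  [23] 7/25 → 0 ('')
  [24] 25/17 → 1 ('d')
  [25] 17/28 → 0 ('')
  [26] 28/0 → 2 ('ea')
  [27] 0/19 → 1 ('e')
  [28] 19/23 → 2 ('eb')
  [29] 23/16 → 1 ('e')

n(n+1)/2 = 30·31/2 = 465
Σ LCP = 0 + 1 + 2 + 1 + 2 + 1 + 2 + 1 + 0 + 2 + 1 + 2 + 1 + 1 + 1 + 3 + 2 + 0 + 1 + 2 + 1 + 2 + 3 + 0 + 1 + 0 + 2 + 1 + 2 + 1 = 39
distinct = 465 − 39 = 426

426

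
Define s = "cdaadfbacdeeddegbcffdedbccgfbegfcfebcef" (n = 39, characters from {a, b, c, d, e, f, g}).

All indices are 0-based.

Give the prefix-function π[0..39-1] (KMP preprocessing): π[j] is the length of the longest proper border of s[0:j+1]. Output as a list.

π[0] = 0
j=1 s[j]='d': π[1]=0 (border '')
j=2 s[j]='a': π[2]=0 (border '')
j=3 s[j]='a': π[3]=0 (border '')
j=4 s[j]='d': π[4]=0 (border '')
j=5 s[j]='f': π[5]=0 (border '')
j=6 s[j]='b': π[6]=0 (border '')
j=7 s[j]='a': π[7]=0 (border '')
j=8 s[j]='c': π[8]=1 (border 'c')
j=9 s[j]='d': π[9]=2 (border 'cd')
j=10 s[j]='e': k: 2→0; π[10]=0 (border '')
j=11 s[j]='e': π[11]=0 (border '')
j=12 s[j]='d': π[12]=0 (border '')
j=13 s[j]='d': π[13]=0 (border '')
j=14 s[j]='e': π[14]=0 (border '')
j=15 s[j]='g': π[15]=0 (border '')
j=16 s[j]='b': π[16]=0 (border '')
j=17 s[j]='c': π[17]=1 (border 'c')
j=18 s[j]='f': k: 1→0; π[18]=0 (border '')
j=19 s[j]='f': π[19]=0 (border '')
j=20 s[j]='d': π[20]=0 (border '')
j=21 s[j]='e': π[21]=0 (border '')
j=22 s[j]='d': π[22]=0 (border '')
j=23 s[j]='b': π[23]=0 (border '')
j=24 s[j]='c': π[24]=1 (border 'c')
j=25 s[j]='c': k: 1→0; π[25]=1 (border 'c')
j=26 s[j]='g': k: 1→0; π[26]=0 (border '')
j=27 s[j]='f': π[27]=0 (border '')
j=28 s[j]='b': π[28]=0 (border '')
j=29 s[j]='e': π[29]=0 (border '')
j=30 s[j]='g': π[30]=0 (border '')
j=31 s[j]='f': π[31]=0 (border '')
j=32 s[j]='c': π[32]=1 (border 'c')
j=33 s[j]='f': k: 1→0; π[33]=0 (border '')
j=34 s[j]='e': π[34]=0 (border '')
j=35 s[j]='b': π[35]=0 (border '')
j=36 s[j]='c': π[36]=1 (border 'c')
j=37 s[j]='e': k: 1→0; π[37]=0 (border '')
j=38 s[j]='f': π[38]=0 (border '')

[0, 0, 0, 0, 0, 0, 0, 0, 1, 2, 0, 0, 0, 0, 0, 0, 0, 1, 0, 0, 0, 0, 0, 0, 1, 1, 0, 0, 0, 0, 0, 0, 1, 0, 0, 0, 1, 0, 0]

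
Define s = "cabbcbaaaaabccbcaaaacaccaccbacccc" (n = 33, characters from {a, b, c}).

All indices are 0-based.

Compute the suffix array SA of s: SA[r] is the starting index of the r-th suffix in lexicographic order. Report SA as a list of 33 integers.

[6, 7, 16, 8, 17, 9, 18, 1, 10, 19, 21, 24, 28, 5, 27, 2, 14, 3, 11, 32, 15, 0, 20, 23, 4, 26, 13, 31, 22, 25, 12, 30, 29]

rank→(start, suffix):
  0 → (6, 'aaaaabccbcaaaacaccaccbacccc')
  1 → (7, 'aaaabccbcaaaacaccaccbacccc')
  2 → (16, 'aaaacaccaccbacccc')
  3 → (8, 'aaabccbcaaaacaccaccbacccc')
  4 → (17, 'aaacaccaccbacccc')
  5 → (9, 'aabccbcaaaacaccaccbacccc')
  6 → (18, 'aacaccaccbacccc')
  7 → (1, 'abbcbaaaaabccbcaaaacaccaccbacccc')
  8 → (10, 'abccbcaaaacaccaccbacccc')
  9 → (19, 'acaccaccbacccc')
  10 → (21, 'accaccbacccc')
  11 → (24, 'accbacccc')
  12 → (28, 'acccc')
  13 → (5, 'baaaaabccbcaaaacaccaccbacccc')
  14 → (27, 'bacccc')
  15 → (2, 'bbcbaaaaabccbcaaaacaccaccbacccc')
  16 → (14, 'bcaaaacaccaccbacccc')
  17 → (3, 'bcbaaaaabccbcaaaacaccaccbacccc')
  18 → (11, 'bccbcaaaacaccaccbacccc')
  19 → (32, 'c')
  20 → (15, 'caaaacaccaccbacccc')
  21 → (0, 'cabbcbaaaaabccbcaaaacaccaccbacccc')
  22 → (20, 'caccaccbacccc')
  23 → (23, 'caccbacccc')
  24 → (4, 'cbaaaaabccbcaaaacaccaccbacccc')
  25 → (26, 'cbacccc')
  26 → (13, 'cbcaaaacaccaccbacccc')
  27 → (31, 'cc')
  28 → (22, 'ccaccbacccc')
  29 → (25, 'ccbacccc')
  30 → (12, 'ccbcaaaacaccaccbacccc')
  31 → (30, 'ccc')
  32 → (29, 'cccc')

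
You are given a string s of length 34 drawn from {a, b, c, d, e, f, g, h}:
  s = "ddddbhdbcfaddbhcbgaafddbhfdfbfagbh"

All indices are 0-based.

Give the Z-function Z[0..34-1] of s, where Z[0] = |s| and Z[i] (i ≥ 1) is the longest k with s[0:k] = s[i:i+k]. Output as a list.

[34, 3, 2, 1, 0, 0, 1, 0, 0, 0, 0, 2, 1, 0, 0, 0, 0, 0, 0, 0, 0, 2, 1, 0, 0, 0, 1, 0, 0, 0, 0, 0, 0, 0]

Z[0]=34
i=1: fresh scan; Z[1]=3 extend→box=[1,4)
i=2: min(r-i=2, Z[1]=3)=2; Z[2]=2
i=3: min(r-i=1, Z[2]=2)=1; Z[3]=1
i=4: fresh scan; Z[4]=0
i=5: fresh scan; Z[5]=0
i=6: fresh scan; Z[6]=1 extend→box=[6,7)
i=7: fresh scan; Z[7]=0
i=8: fresh scan; Z[8]=0
i=9: fresh scan; Z[9]=0
i=10: fresh scan; Z[10]=0
i=11: fresh scan; Z[11]=2 extend→box=[11,13)
i=12: min(r-i=1, Z[1]=3)=1; Z[12]=1
i=13: fresh scan; Z[13]=0
i=14: fresh scan; Z[14]=0
i=15: fresh scan; Z[15]=0
i=16: fresh scan; Z[16]=0
i=17: fresh scan; Z[17]=0
i=18: fresh scan; Z[18]=0
i=19: fresh scan; Z[19]=0
i=20: fresh scan; Z[20]=0
i=21: fresh scan; Z[21]=2 extend→box=[21,23)
i=22: min(r-i=1, Z[1]=3)=1; Z[22]=1
i=23: fresh scan; Z[23]=0
i=24: fresh scan; Z[24]=0
i=25: fresh scan; Z[25]=0
i=26: fresh scan; Z[26]=1 extend→box=[26,27)
i=27: fresh scan; Z[27]=0
i=28: fresh scan; Z[28]=0
i=29: fresh scan; Z[29]=0
i=30: fresh scan; Z[30]=0
i=31: fresh scan; Z[31]=0
i=32: fresh scan; Z[32]=0
i=33: fresh scan; Z[33]=0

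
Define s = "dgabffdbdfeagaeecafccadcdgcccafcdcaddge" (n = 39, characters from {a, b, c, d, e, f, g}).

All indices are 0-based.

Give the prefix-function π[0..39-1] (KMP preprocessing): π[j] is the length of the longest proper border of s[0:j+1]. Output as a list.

π[0] = 0
j=1 s[j]='g': π[1]=0 (border '')
j=2 s[j]='a': π[2]=0 (border '')
j=3 s[j]='b': π[3]=0 (border '')
j=4 s[j]='f': π[4]=0 (border '')
j=5 s[j]='f': π[5]=0 (border '')
j=6 s[j]='d': π[6]=1 (border 'd')
j=7 s[j]='b': k: 1→0; π[7]=0 (border '')
j=8 s[j]='d': π[8]=1 (border 'd')
j=9 s[j]='f': k: 1→0; π[9]=0 (border '')
j=10 s[j]='e': π[10]=0 (border '')
j=11 s[j]='a': π[11]=0 (border '')
j=12 s[j]='g': π[12]=0 (border '')
j=13 s[j]='a': π[13]=0 (border '')
j=14 s[j]='e': π[14]=0 (border '')
j=15 s[j]='e': π[15]=0 (border '')
j=16 s[j]='c': π[16]=0 (border '')
j=17 s[j]='a': π[17]=0 (border '')
j=18 s[j]='f': π[18]=0 (border '')
j=19 s[j]='c': π[19]=0 (border '')
j=20 s[j]='c': π[20]=0 (border '')
j=21 s[j]='a': π[21]=0 (border '')
j=22 s[j]='d': π[22]=1 (border 'd')
j=23 s[j]='c': k: 1→0; π[23]=0 (border '')
j=24 s[j]='d': π[24]=1 (border 'd')
j=25 s[j]='g': π[25]=2 (border 'dg')
j=26 s[j]='c': k: 2→0; π[26]=0 (border '')
j=27 s[j]='c': π[27]=0 (border '')
j=28 s[j]='c': π[28]=0 (border '')
j=29 s[j]='a': π[29]=0 (border '')
j=30 s[j]='f': π[30]=0 (border '')
j=31 s[j]='c': π[31]=0 (border '')
j=32 s[j]='d': π[32]=1 (border 'd')
j=33 s[j]='c': k: 1→0; π[33]=0 (border '')
j=34 s[j]='a': π[34]=0 (border '')
j=35 s[j]='d': π[35]=1 (border 'd')
j=36 s[j]='d': k: 1→0; π[36]=1 (border 'd')
j=37 s[j]='g': π[37]=2 (border 'dg')
j=38 s[j]='e': k: 2→0; π[38]=0 (border '')

[0, 0, 0, 0, 0, 0, 1, 0, 1, 0, 0, 0, 0, 0, 0, 0, 0, 0, 0, 0, 0, 0, 1, 0, 1, 2, 0, 0, 0, 0, 0, 0, 1, 0, 0, 1, 1, 2, 0]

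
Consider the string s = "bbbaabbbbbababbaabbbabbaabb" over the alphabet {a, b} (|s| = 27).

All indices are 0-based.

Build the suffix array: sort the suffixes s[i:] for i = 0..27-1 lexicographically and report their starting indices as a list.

[23, 15, 3, 10, 24, 20, 12, 16, 4, 26, 22, 14, 2, 9, 19, 11, 25, 21, 13, 1, 8, 18, 0, 7, 17, 6, 5]

sorted suffixes:
  #0 SA[0]=23  'aabb'
  #1 SA[1]=15  'aabbbabbaabb'
  #2 SA[2]=3  'aabbbbbababbaabbbabbaabb'
  #3 SA[3]=10  'ababbaabbbabbaabb'
  #4 SA[4]=24  'abb'
  #5 SA[5]=20  'abbaabb'
  #6 SA[6]=12  'abbaabbbabbaabb'
  #7 SA[7]=16  'abbbabbaabb'
  #8 SA[8]=4  'abbbbbababbaabbbabbaabb'
  #9 SA[9]=26  'b'
  #10 SA[10]=22  'baabb'
  #11 SA[11]=14  'baabbbabbaabb'
  #12 SA[12]=2  'baabbbbbababbaabbbabbaabb'
  #13 SA[13]=9  'bababbaabbbabbaabb'
  #14 SA[14]=19  'babbaabb'
  #15 SA[15]=11  'babbaabbbabbaabb'
  #16 SA[16]=25  'bb'
  #17 SA[17]=21  'bbaabb'
  #18 SA[18]=13  'bbaabbbabbaabb'
  #19 SA[19]=1  'bbaabbbbbababbaabbbabbaabb'
  #20 SA[20]=8  'bbababbaabbbabbaabb'
  #21 SA[21]=18  'bbabbaabb'
  #22 SA[22]=0  'bbbaabbbbbababbaabbbabbaabb'
  #23 SA[23]=7  'bbbababbaabbbabbaabb'
  #24 SA[24]=17  'bbbabbaabb'
  #25 SA[25]=6  'bbbbababbaabbbabbaabb'
  #26 SA[26]=5  'bbbbbababbaabbbabbaabb'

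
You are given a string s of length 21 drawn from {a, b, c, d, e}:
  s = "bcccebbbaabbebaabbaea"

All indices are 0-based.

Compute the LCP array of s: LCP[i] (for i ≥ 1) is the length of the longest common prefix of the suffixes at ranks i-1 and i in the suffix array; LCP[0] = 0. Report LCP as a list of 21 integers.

[0, 1, 4, 1, 3, 1, 0, 5, 2, 1, 3, 2, 2, 1, 1, 0, 2, 1, 0, 1, 2]

rank | idx | suffix
   0 |  20 | a
   1 |  14 | aabbaea
   2 |   8 | aabbebaabbaea
   3 |  15 | abbaea
   4 |   9 | abbebaabbaea
   5 |  18 | aea
   6 |  13 | baabbaea
   7 |   7 | baabbebaabbaea
   8 |  17 | baea
   9 |   6 | bbaabbebaabbaea
  10 |  16 | bbaea
  11 |   5 | bbbaabbebaabbaea
  12 |  10 | bbebaabbaea
  13 |   0 | bcccebbbaabbebaabbaea
  14 |  11 | bebaabbaea
  15 |   1 | cccebbbaabbebaabbaea
  16 |   2 | ccebbbaabbebaabbaea
  17 |   3 | cebbbaabbebaabbaea
  18 |  19 | ea
  19 |  12 | ebaabbaea
  20 |   4 | ebbbaabbebaabbaea

SA = [20, 14, 8, 15, 9, 18, 13, 7, 17, 6, 16, 5, 10, 0, 11, 1, 2, 3, 19, 12, 4]
i: (SA[i-1],SA[i]) lcp shared
  1: (20,14) 1 'a'
  2: (14,8) 4 'aabb'
  3: (8,15) 1 'a'
  4: (15,9) 3 'abb'
  5: (9,18) 1 'a'
  6: (18,13) 0 ''
  7: (13,7) 5 'baabb'
  8: (7,17) 2 'ba'
  9: (17,6) 1 'b'
  10: (6,16) 3 'bba'
  11: (16,5) 2 'bb'
  12: (5,10) 2 'bb'
  13: (10,0) 1 'b'
  14: (0,11) 1 'b'
  15: (11,1) 0 ''
  16: (1,2) 2 'cc'
  17: (2,3) 1 'c'
  18: (3,19) 0 ''
  19: (19,12) 1 'e'
  20: (12,4) 2 'eb'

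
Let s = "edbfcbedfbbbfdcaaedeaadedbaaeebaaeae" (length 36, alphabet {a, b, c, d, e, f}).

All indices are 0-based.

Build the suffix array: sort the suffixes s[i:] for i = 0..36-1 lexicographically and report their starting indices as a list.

[20, 31, 15, 26, 21, 34, 32, 16, 27, 30, 25, 9, 10, 5, 2, 11, 14, 4, 24, 1, 13, 18, 22, 7, 35, 19, 33, 29, 23, 0, 17, 6, 28, 8, 3, 12]

sorted suffixes:
  #0 SA[0]=20  'aadedbaaeebaaeae'
  #1 SA[1]=31  'aaeae'
  #2 SA[2]=15  'aaedeaadedbaaeebaaeae'
  #3 SA[3]=26  'aaeebaaeae'
  #4 SA[4]=21  'adedbaaeebaaeae'
  #5 SA[5]=34  'ae'
  #6 SA[6]=32  'aeae'
  #7 SA[7]=16  'aedeaadedbaaeebaaeae'
  #8 SA[8]=27  'aeebaaeae'
  #9 SA[9]=30  'baaeae'
  #10 SA[10]=25  'baaeebaaeae'
  #11 SA[11]=9  'bbbfdcaaedeaadedbaaeebaaeae'
  #12 SA[12]=10  'bbfdcaaedeaadedbaaeebaaeae'
  #13 SA[13]=5  'bedfbbbfdcaaedeaadedbaaeebaaeae'
  #14 SA[14]=2  'bfcbedfbbbfdcaaedeaadedbaaeebaaeae'
  #15 SA[15]=11  'bfdcaaedeaadedbaaeebaaeae'
  #16 SA[16]=14  'caaedeaadedbaaeebaaeae'
  #17 SA[17]=4  'cbedfbbbfdcaaedeaadedbaaeebaaeae'
  #18 SA[18]=24  'dbaaeebaaeae'
  #19 SA[19]=1  'dbfcbedfbbbfdcaaedeaadedbaaeebaaeae'
  #20 SA[20]=13  'dcaaedeaadedbaaeebaaeae'
  #21 SA[21]=18  'deaadedbaaeebaaeae'
  #22 SA[22]=22  'dedbaaeebaaeae'
  #23 SA[23]=7  'dfbbbfdcaaedeaadedbaaeebaaeae'
  #24 SA[24]=35  'e'
  #25 SA[25]=19  'eaadedbaaeebaaeae'
  #26 SA[26]=33  'eae'
  #27 SA[27]=29  'ebaaeae'
  #28 SA[28]=23  'edbaaeebaaeae'
  #29 SA[29]=0  'edbfcbedfbbbfdcaaedeaadedbaaeebaaeae'
  #30 SA[30]=17  'edeaadedbaaeebaaeae'
  #31 SA[31]=6  'edfbbbfdcaaedeaadedbaaeebaaeae'
  #32 SA[32]=28  'eebaaeae'
  #33 SA[33]=8  'fbbbfdcaaedeaadedbaaeebaaeae'
  #34 SA[34]=3  'fcbedfbbbfdcaaedeaadedbaaeebaaeae'
  #35 SA[35]=12  'fdcaaedeaadedbaaeebaaeae'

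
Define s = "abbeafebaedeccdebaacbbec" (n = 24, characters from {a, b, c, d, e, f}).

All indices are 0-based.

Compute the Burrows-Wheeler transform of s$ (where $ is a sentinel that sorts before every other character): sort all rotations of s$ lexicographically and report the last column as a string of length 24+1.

rank  rotation                   last
    0  $abbeafebaedeccdebaacbbec  c
    1  aacbbec$abbeafebaedeccdeb  b
    2  abbeafebaedeccdebaacbbec$  $
    3  acbbec$abbeafebaedeccdeba  a
    4  aedeccdebaacbbec$abbeafeb  b
    5  afebaedeccdebaacbbec$abbe  e
    6  baacbbec$abbeafebaedeccde  e
    7  baedeccdebaacbbec$abbeafe  e
    8  bbeafebaedeccdebaacbbec$a  a
    9  bbec$abbeafebaedeccdebaac  c
   10  beafebaedeccdebaacbbec$ab  b
   11  bec$abbeafebaedeccdebaacb  b
   12  c$abbeafebaedeccdebaacbbe  e
   13  cbbec$abbeafebaedeccdebaa  a
   14  ccdebaacbbec$abbeafebaede  e
   15  cdebaacbbec$abbeafebaedec  c
   16  debaacbbec$abbeafebaedecc  c
   17  deccdebaacbbec$abbeafebae  e
   18  eafebaedeccdebaacbbec$abb  b
   19  ebaacbbec$abbeafebaedeccd  d
   20  ebaedeccdebaacbbec$abbeaf  f
   21  ec$abbeafebaedeccdebaacbb  b
   22  eccdebaacbbec$abbeafebaed  d
   23  edeccdebaacbbec$abbeafeba  a
   24  febaedeccdebaacbbec$abbea  a

cb$abeeeacbbeaeccebdfbdaa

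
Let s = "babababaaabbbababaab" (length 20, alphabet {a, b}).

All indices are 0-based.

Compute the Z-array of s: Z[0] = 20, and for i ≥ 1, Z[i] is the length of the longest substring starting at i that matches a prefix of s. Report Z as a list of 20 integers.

Z[0]=20
i=1: outside box; Z[1]=0
i=2: outside box; Z[2]=6 extend→box=[2,8)
i=3: min(r-i=5, Z[1]=0)=0; Z[3]=0
i=4: min(r-i=4, Z[2]=6)=4; Z[4]=4
i=5: min(r-i=3, Z[3]=0)=0; Z[5]=0
i=6: min(r-i=2, Z[4]=4)=2; Z[6]=2
i=7: min(r-i=1, Z[5]=0)=0; Z[7]=0
i=8: outside box; Z[8]=0
i=9: outside box; Z[9]=0
i=10: outside box; Z[10]=1 extend→box=[10,11)
i=11: outside box; Z[11]=1 extend→box=[11,12)
i=12: outside box; Z[12]=6 extend→box=[12,18)
i=13: min(r-i=5, Z[1]=0)=0; Z[13]=0
i=14: min(r-i=4, Z[2]=6)=4; Z[14]=4
i=15: min(r-i=3, Z[3]=0)=0; Z[15]=0
i=16: min(r-i=2, Z[4]=4)=2; Z[16]=2
i=17: min(r-i=1, Z[5]=0)=0; Z[17]=0
i=18: outside box; Z[18]=0
i=19: outside box; Z[19]=1 extend→box=[19,20)

[20, 0, 6, 0, 4, 0, 2, 0, 0, 0, 1, 1, 6, 0, 4, 0, 2, 0, 0, 1]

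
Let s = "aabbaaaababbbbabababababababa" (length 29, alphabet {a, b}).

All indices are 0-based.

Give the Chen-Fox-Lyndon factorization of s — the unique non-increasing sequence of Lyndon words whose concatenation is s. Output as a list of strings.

emit factor 1: 'aabb' (i=0, period=4)
emit factor 2: 'aaaababbbbababababababab' (i=4, period=24)
emit factor 3: 'a' (i=28, period=1)

["aabb", "aaaababbbbababababababab", "a"]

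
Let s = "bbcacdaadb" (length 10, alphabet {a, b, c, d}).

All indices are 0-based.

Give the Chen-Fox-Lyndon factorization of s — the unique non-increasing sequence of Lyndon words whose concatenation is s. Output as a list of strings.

["bbc", "acd", "aadb"]

emit factor 1: 'bbc' (i=0, period=3)
emit factor 2: 'acd' (i=3, period=3)
emit factor 3: 'aadb' (i=6, period=4)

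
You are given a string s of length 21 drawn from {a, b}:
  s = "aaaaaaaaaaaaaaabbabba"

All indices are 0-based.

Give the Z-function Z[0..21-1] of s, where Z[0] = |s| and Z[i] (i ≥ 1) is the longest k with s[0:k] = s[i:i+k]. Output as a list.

[21, 14, 13, 12, 11, 10, 9, 8, 7, 6, 5, 4, 3, 2, 1, 0, 0, 1, 0, 0, 1]

Z[0]=21
i=1: fresh scan; Z[1]=14 extend→box=[1,15)
i=2: min(r-i=13, Z[1]=14)=13; Z[2]=13
i=3: min(r-i=12, Z[2]=13)=12; Z[3]=12
i=4: min(r-i=11, Z[3]=12)=11; Z[4]=11
i=5: min(r-i=10, Z[4]=11)=10; Z[5]=10
i=6: min(r-i=9, Z[5]=10)=9; Z[6]=9
i=7: min(r-i=8, Z[6]=9)=8; Z[7]=8
i=8: min(r-i=7, Z[7]=8)=7; Z[8]=7
i=9: min(r-i=6, Z[8]=7)=6; Z[9]=6
i=10: min(r-i=5, Z[9]=6)=5; Z[10]=5
i=11: min(r-i=4, Z[10]=5)=4; Z[11]=4
i=12: min(r-i=3, Z[11]=4)=3; Z[12]=3
i=13: min(r-i=2, Z[12]=3)=2; Z[13]=2
i=14: min(r-i=1, Z[13]=2)=1; Z[14]=1
i=15: fresh scan; Z[15]=0
i=16: fresh scan; Z[16]=0
i=17: fresh scan; Z[17]=1 extend→box=[17,18)
i=18: fresh scan; Z[18]=0
i=19: fresh scan; Z[19]=0
i=20: fresh scan; Z[20]=1 extend→box=[20,21)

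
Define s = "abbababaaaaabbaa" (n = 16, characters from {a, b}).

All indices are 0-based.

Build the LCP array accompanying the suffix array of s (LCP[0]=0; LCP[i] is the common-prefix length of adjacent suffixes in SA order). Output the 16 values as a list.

[0, 1, 2, 4, 3, 2, 1, 3, 2, 4, 0, 3, 2, 4, 1, 3]

rank→(start, suffix):
  0 → (15, 'a')
  1 → (14, 'aa')
  2 → (7, 'aaaaabbaa')
  3 → (8, 'aaaabbaa')
  4 → (9, 'aaabbaa')
  5 → (10, 'aabbaa')
  6 → (5, 'abaaaaabbaa')
  7 → (3, 'ababaaaaabbaa')
  8 → (11, 'abbaa')
  9 → (0, 'abbababaaaaabbaa')
  10 → (13, 'baa')
  11 → (6, 'baaaaabbaa')
  12 → (4, 'babaaaaabbaa')
  13 → (2, 'bababaaaaabbaa')
  14 → (12, 'bbaa')
  15 → (1, 'bbababaaaaabbaa')

SA = [15, 14, 7, 8, 9, 10, 5, 3, 11, 0, 13, 6, 4, 2, 12, 1]
[i] adj suffixes → lcp
  [1] 15/14 → 1 ('a')
  [2] 14/7 → 2 ('aa')
  [3] 7/8 → 4 ('aaaa')
  [4] 8/9 → 3 ('aaa')
  [5] 9/10 → 2 ('aa')
  [6] 10/5 → 1 ('a')
  [7] 5/3 → 3 ('aba')
  [8] 3/11 → 2 ('ab')
  [9] 11/0 → 4 ('abba')
  [10] 0/13 → 0 ('')
  [11] 13/6 → 3 ('baa')
  [12] 6/4 → 2 ('ba')
  [13] 4/2 → 4 ('baba')
  [14] 2/12 → 1 ('b')
  [15] 12/1 → 3 ('bba')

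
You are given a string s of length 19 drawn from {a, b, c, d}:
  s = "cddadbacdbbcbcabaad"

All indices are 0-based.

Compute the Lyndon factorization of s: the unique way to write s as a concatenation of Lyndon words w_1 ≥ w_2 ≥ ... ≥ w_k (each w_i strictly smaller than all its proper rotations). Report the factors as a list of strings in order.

emit factor 1: 'cdd' (i=0, period=3)
emit factor 2: 'adb' (i=3, period=3)
emit factor 3: 'acdbbcbc' (i=6, period=8)
emit factor 4: 'ab' (i=14, period=2)
emit factor 5: 'aad' (i=16, period=3)

["cdd", "adb", "acdbbcbc", "ab", "aad"]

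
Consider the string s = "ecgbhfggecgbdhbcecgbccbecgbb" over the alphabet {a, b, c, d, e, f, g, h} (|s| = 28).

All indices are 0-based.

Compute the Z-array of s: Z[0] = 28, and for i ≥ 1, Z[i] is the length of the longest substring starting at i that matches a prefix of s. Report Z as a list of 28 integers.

[28, 0, 0, 0, 0, 0, 0, 0, 4, 0, 0, 0, 0, 0, 0, 0, 4, 0, 0, 0, 0, 0, 0, 4, 0, 0, 0, 0]

Z[0]=28
i=1: i≥r, start 0; Z[1]=0
i=2: i≥r, start 0; Z[2]=0
i=3: i≥r, start 0; Z[3]=0
i=4: i≥r, start 0; Z[4]=0
i=5: i≥r, start 0; Z[5]=0
i=6: i≥r, start 0; Z[6]=0
i=7: i≥r, start 0; Z[7]=0
i=8: i≥r, start 0; Z[8]=4 scan→box=[8,12)
i=9: min(r-i=3, Z[1]=0)=0; Z[9]=0
i=10: min(r-i=2, Z[2]=0)=0; Z[10]=0
i=11: min(r-i=1, Z[3]=0)=0; Z[11]=0
i=12: i≥r, start 0; Z[12]=0
i=13: i≥r, start 0; Z[13]=0
i=14: i≥r, start 0; Z[14]=0
i=15: i≥r, start 0; Z[15]=0
i=16: i≥r, start 0; Z[16]=4 scan→box=[16,20)
i=17: min(r-i=3, Z[1]=0)=0; Z[17]=0
i=18: min(r-i=2, Z[2]=0)=0; Z[18]=0
i=19: min(r-i=1, Z[3]=0)=0; Z[19]=0
i=20: i≥r, start 0; Z[20]=0
i=21: i≥r, start 0; Z[21]=0
i=22: i≥r, start 0; Z[22]=0
i=23: i≥r, start 0; Z[23]=4 scan→box=[23,27)
i=24: min(r-i=3, Z[1]=0)=0; Z[24]=0
i=25: min(r-i=2, Z[2]=0)=0; Z[25]=0
i=26: min(r-i=1, Z[3]=0)=0; Z[26]=0
i=27: i≥r, start 0; Z[27]=0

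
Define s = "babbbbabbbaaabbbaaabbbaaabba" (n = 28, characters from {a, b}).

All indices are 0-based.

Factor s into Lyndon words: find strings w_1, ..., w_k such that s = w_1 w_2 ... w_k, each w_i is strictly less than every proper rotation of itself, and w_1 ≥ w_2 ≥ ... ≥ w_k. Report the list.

["b", "abbbb", "abbb", "aaabbb", "aaabbb", "aaabb", "a"]

emit factor 1: 'b' (i=0, period=1)
emit factor 2: 'abbbb' (i=1, period=5)
emit factor 3: 'abbb' (i=6, period=4)
emit factor 4: 'aaabbb' (i=10, period=6)
emit factor 5: 'aaabbb' (i=16, period=6)
emit factor 6: 'aaabb' (i=22, period=5)
emit factor 7: 'a' (i=27, period=1)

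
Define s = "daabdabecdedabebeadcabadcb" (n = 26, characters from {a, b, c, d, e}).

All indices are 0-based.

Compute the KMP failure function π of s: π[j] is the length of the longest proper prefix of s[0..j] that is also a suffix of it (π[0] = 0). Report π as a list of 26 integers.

[0, 0, 0, 0, 1, 2, 0, 0, 0, 1, 0, 1, 2, 0, 0, 0, 0, 0, 1, 0, 0, 0, 0, 1, 0, 0]

π[0] = 0
j=1 s[j]='a': π[1]=0 (border '')
j=2 s[j]='a': π[2]=0 (border '')
j=3 s[j]='b': π[3]=0 (border '')
j=4 s[j]='d': π[4]=1 (border 'd')
j=5 s[j]='a': π[5]=2 (border 'da')
j=6 s[j]='b': k: 2→0; π[6]=0 (border '')
j=7 s[j]='e': π[7]=0 (border '')
j=8 s[j]='c': π[8]=0 (border '')
j=9 s[j]='d': π[9]=1 (border 'd')
j=10 s[j]='e': k: 1→0; π[10]=0 (border '')
j=11 s[j]='d': π[11]=1 (border 'd')
j=12 s[j]='a': π[12]=2 (border 'da')
j=13 s[j]='b': k: 2→0; π[13]=0 (border '')
j=14 s[j]='e': π[14]=0 (border '')
j=15 s[j]='b': π[15]=0 (border '')
j=16 s[j]='e': π[16]=0 (border '')
j=17 s[j]='a': π[17]=0 (border '')
j=18 s[j]='d': π[18]=1 (border 'd')
j=19 s[j]='c': k: 1→0; π[19]=0 (border '')
j=20 s[j]='a': π[20]=0 (border '')
j=21 s[j]='b': π[21]=0 (border '')
j=22 s[j]='a': π[22]=0 (border '')
j=23 s[j]='d': π[23]=1 (border 'd')
j=24 s[j]='c': k: 1→0; π[24]=0 (border '')
j=25 s[j]='b': π[25]=0 (border '')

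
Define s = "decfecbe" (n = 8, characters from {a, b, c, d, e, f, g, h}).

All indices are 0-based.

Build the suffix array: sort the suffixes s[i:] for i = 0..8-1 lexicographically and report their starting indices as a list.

rank→(start, suffix):
  0 → (6, 'be')
  1 → (5, 'cbe')
  2 → (2, 'cfecbe')
  3 → (0, 'decfecbe')
  4 → (7, 'e')
  5 → (4, 'ecbe')
  6 → (1, 'ecfecbe')
  7 → (3, 'fecbe')

[6, 5, 2, 0, 7, 4, 1, 3]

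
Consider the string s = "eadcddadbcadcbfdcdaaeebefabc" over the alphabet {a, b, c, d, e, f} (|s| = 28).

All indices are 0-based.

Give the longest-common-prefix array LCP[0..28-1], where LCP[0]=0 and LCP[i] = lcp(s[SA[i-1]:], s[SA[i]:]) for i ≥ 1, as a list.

[0, 1, 1, 2, 3, 1, 0, 2, 1, 1, 0, 1, 1, 1, 2, 0, 2, 1, 1, 2, 3, 1, 0, 1, 1, 1, 0, 1]

rank→(start, suffix):
  0 → (18, 'aaeebefabc')
  1 → (25, 'abc')
  2 → (6, 'adbcadcbfdcdaaeebefabc')
  3 → (10, 'adcbfdcdaaeebefabc')
  4 → (1, 'adcddadbcadcbfdcdaaeebefabc')
  5 → (19, 'aeebefabc')
  6 → (26, 'bc')
  7 → (8, 'bcadcbfdcdaaeebefabc')
  8 → (22, 'befabc')
  9 → (13, 'bfdcdaaeebefabc')
  10 → (27, 'c')
  11 → (9, 'cadcbfdcdaaeebefabc')
  12 → (12, 'cbfdcdaaeebefabc')
  13 → (16, 'cdaaeebefabc')
  14 → (3, 'cddadbcadcbfdcdaaeebefabc')
  15 → (17, 'daaeebefabc')
  16 → (5, 'dadbcadcbfdcdaaeebefabc')
  17 → (7, 'dbcadcbfdcdaaeebefabc')
  18 → (11, 'dcbfdcdaaeebefabc')
  19 → (15, 'dcdaaeebefabc')
  20 → (2, 'dcddadbcadcbfdcdaaeebefabc')
  21 → (4, 'ddadbcadcbfdcdaaeebefabc')
  22 → (0, 'eadcddadbcadcbfdcdaaeebefabc')
  23 → (21, 'ebefabc')
  24 → (20, 'eebefabc')
  25 → (23, 'efabc')
  26 → (24, 'fabc')
  27 → (14, 'fdcdaaeebefabc')

SA = [18, 25, 6, 10, 1, 19, 26, 8, 22, 13, 27, 9, 12, 16, 3, 17, 5, 7, 11, 15, 2, 4, 0, 21, 20, 23, 24, 14]
rank  pair      lcp
   1  s[18:],s[25:]  1  'a'
   2  s[25:],s[6:]  1  'a'
   3  s[6:],s[10:]  2  'ad'
   4  s[10:],s[1:]  3  'adc'
   5  s[1:],s[19:]  1  'a'
   6  s[19:],s[26:]  0  ''
   7  s[26:],s[8:]  2  'bc'
   8  s[8:],s[22:]  1  'b'
   9  s[22:],s[13:]  1  'b'
  10  s[13:],s[27:]  0  ''
  11  s[27:],s[9:]  1  'c'
  12  s[9:],s[12:]  1  'c'
  13  s[12:],s[16:]  1  'c'
  14  s[16:],s[3:]  2  'cd'
  15  s[3:],s[17:]  0  ''
  16  s[17:],s[5:]  2  'da'
  17  s[5:],s[7:]  1  'd'
  18  s[7:],s[11:]  1  'd'
  19  s[11:],s[15:]  2  'dc'
  20  s[15:],s[2:]  3  'dcd'
  21  s[2:],s[4:]  1  'd'
  22  s[4:],s[0:]  0  ''
  23  s[0:],s[21:]  1  'e'
  24  s[21:],s[20:]  1  'e'
  25  s[20:],s[23:]  1  'e'
  26  s[23:],s[24:]  0  ''
  27  s[24:],s[14:]  1  'f'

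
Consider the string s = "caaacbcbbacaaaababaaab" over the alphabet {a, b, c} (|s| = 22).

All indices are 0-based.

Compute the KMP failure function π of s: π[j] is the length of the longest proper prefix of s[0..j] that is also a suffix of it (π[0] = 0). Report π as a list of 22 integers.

π[0] = 0
j=1 s[j]='a': π[1]=0 (border '')
j=2 s[j]='a': π[2]=0 (border '')
j=3 s[j]='a': π[3]=0 (border '')
j=4 s[j]='c': π[4]=1 (border 'c')
j=5 s[j]='b': k: 1→0; π[5]=0 (border '')
j=6 s[j]='c': π[6]=1 (border 'c')
j=7 s[j]='b': k: 1→0; π[7]=0 (border '')
j=8 s[j]='b': π[8]=0 (border '')
j=9 s[j]='a': π[9]=0 (border '')
j=10 s[j]='c': π[10]=1 (border 'c')
j=11 s[j]='a': π[11]=2 (border 'ca')
j=12 s[j]='a': π[12]=3 (border 'caa')
j=13 s[j]='a': π[13]=4 (border 'caaa')
j=14 s[j]='a': k: 4→0; π[14]=0 (border '')
j=15 s[j]='b': π[15]=0 (border '')
j=16 s[j]='a': π[16]=0 (border '')
j=17 s[j]='b': π[17]=0 (border '')
j=18 s[j]='a': π[18]=0 (border '')
j=19 s[j]='a': π[19]=0 (border '')
j=20 s[j]='a': π[20]=0 (border '')
j=21 s[j]='b': π[21]=0 (border '')

[0, 0, 0, 0, 1, 0, 1, 0, 0, 0, 1, 2, 3, 4, 0, 0, 0, 0, 0, 0, 0, 0]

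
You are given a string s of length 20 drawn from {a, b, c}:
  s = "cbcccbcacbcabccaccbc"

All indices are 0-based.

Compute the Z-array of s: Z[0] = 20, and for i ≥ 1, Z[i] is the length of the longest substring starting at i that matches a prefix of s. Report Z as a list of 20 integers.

[20, 0, 1, 1, 3, 0, 1, 0, 3, 0, 1, 0, 0, 1, 1, 0, 1, 3, 0, 1]

Z[0]=20
i=1: outside box; Z[1]=0
i=2: outside box; Z[2]=1 scan→box=[2,3)
i=3: outside box; Z[3]=1 scan→box=[3,4)
i=4: outside box; Z[4]=3 scan→box=[4,7)
i=5: min(r-i=2, Z[1]=0)=0; Z[5]=0
i=6: min(r-i=1, Z[2]=1)=1; Z[6]=1
i=7: outside box; Z[7]=0
i=8: outside box; Z[8]=3 scan→box=[8,11)
i=9: min(r-i=2, Z[1]=0)=0; Z[9]=0
i=10: min(r-i=1, Z[2]=1)=1; Z[10]=1
i=11: outside box; Z[11]=0
i=12: outside box; Z[12]=0
i=13: outside box; Z[13]=1 scan→box=[13,14)
i=14: outside box; Z[14]=1 scan→box=[14,15)
i=15: outside box; Z[15]=0
i=16: outside box; Z[16]=1 scan→box=[16,17)
i=17: outside box; Z[17]=3 scan→box=[17,20)
i=18: min(r-i=2, Z[1]=0)=0; Z[18]=0
i=19: min(r-i=1, Z[2]=1)=1; Z[19]=1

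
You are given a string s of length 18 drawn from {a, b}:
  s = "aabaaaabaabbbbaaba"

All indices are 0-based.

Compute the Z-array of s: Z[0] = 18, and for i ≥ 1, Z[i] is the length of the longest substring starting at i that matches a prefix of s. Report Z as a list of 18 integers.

Z[0]=18
i=1: i≥r, start 0; Z[1]=1 grow→box=[1,2)
i=2: i≥r, start 0; Z[2]=0
i=3: i≥r, start 0; Z[3]=2 grow→box=[3,5)
i=4: min(r-i=1, Z[1]=1)=1; Z[4]=2 grow→box=[4,6)
i=5: min(r-i=1, Z[1]=1)=1; Z[5]=5 grow→box=[5,10)
i=6: min(r-i=4, Z[1]=1)=1; Z[6]=1
i=7: min(r-i=3, Z[2]=0)=0; Z[7]=0
i=8: min(r-i=2, Z[3]=2)=2; Z[8]=3 grow→box=[8,11)
i=9: min(r-i=2, Z[1]=1)=1; Z[9]=1
i=10: min(r-i=1, Z[2]=0)=0; Z[10]=0
i=11: i≥r, start 0; Z[11]=0
i=12: i≥r, start 0; Z[12]=0
i=13: i≥r, start 0; Z[13]=0
i=14: i≥r, start 0; Z[14]=4 grow→box=[14,18)
i=15: min(r-i=3, Z[1]=1)=1; Z[15]=1
i=16: min(r-i=2, Z[2]=0)=0; Z[16]=0
i=17: min(r-i=1, Z[3]=2)=1; Z[17]=1

[18, 1, 0, 2, 2, 5, 1, 0, 3, 1, 0, 0, 0, 0, 4, 1, 0, 1]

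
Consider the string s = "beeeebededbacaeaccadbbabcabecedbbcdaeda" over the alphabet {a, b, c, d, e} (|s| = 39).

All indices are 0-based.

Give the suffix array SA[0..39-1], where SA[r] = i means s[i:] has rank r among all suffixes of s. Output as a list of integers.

rank | idx | suffix
   0 |  38 | a
   1 |  22 | abcabecedbbcdaeda
   2 |  25 | abecedbbcdaeda
   3 |  11 | acaeaccadbbabcabecedbbcdaeda
   4 |  15 | accadbbabcabecedbbcdaeda
   5 |  18 | adbbabcabecedbbcdaeda
   6 |  13 | aeaccadbbabcabecedbbcdaeda
   7 |  35 | aeda
   8 |  21 | babcabecedbbcdaeda
   9 |  10 | bacaeaccadbbabcabecedbbcdaeda
  10 |  20 | bbabcabecedbbcdaeda
  11 |  31 | bbcdaeda
  12 |  23 | bcabecedbbcdaeda
  13 |  32 | bcdaeda
  14 |  26 | becedbbcdaeda
  15 |   5 | bededbacaeaccadbbabcabecedbbcdaeda
  16 |   0 | beeeebededbacaeaccadbbabcabecedbbcdaeda
  17 |  24 | cabecedbbcdaeda
  18 |  17 | cadbbabcabecedbbcdaeda
  19 |  12 | caeaccadbbabcabecedbbcdaeda
  20 |  16 | ccadbbabcabecedbbcdaeda
  21 |  33 | cdaeda
  22 |  28 | cedbbcdaeda
  23 |  37 | da
  24 |  34 | daeda
  25 |   9 | dbacaeaccadbbabcabecedbbcdaeda
  26 |  19 | dbbabcabecedbbcdaeda
  27 |  30 | dbbcdaeda
  28 |   7 | dedbacaeaccadbbabcabecedbbcdaeda
  29 |  14 | eaccadbbabcabecedbbcdaeda
  30 |   4 | ebededbacaeaccadbbabcabecedbbcdaeda
  31 |  27 | ecedbbcdaeda
  32 |  36 | eda
  33 |   8 | edbacaeaccadbbabcabecedbbcdaeda
  34 |  29 | edbbcdaeda
  35 |   6 | ededbacaeaccadbbabcabecedbbcdaeda
  36 |   3 | eebededbacaeaccadbbabcabecedbbcdaeda
  37 |   2 | eeebededbacaeaccadbbabcabecedbbcdaeda
  38 |   1 | eeeebededbacaeaccadbbabcabecedbbcdaeda

[38, 22, 25, 11, 15, 18, 13, 35, 21, 10, 20, 31, 23, 32, 26, 5, 0, 24, 17, 12, 16, 33, 28, 37, 34, 9, 19, 30, 7, 14, 4, 27, 36, 8, 29, 6, 3, 2, 1]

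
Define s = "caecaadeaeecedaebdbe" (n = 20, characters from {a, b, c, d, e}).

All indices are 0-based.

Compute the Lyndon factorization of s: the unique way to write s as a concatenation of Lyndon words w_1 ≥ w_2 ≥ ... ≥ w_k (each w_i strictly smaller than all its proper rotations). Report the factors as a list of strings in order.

["c", "aec", "aadeaeecedaebdbe"]

emit factor 1: 'c' (i=0, period=1)
emit factor 2: 'aec' (i=1, period=3)
emit factor 3: 'aadeaeecedaebdbe' (i=4, period=16)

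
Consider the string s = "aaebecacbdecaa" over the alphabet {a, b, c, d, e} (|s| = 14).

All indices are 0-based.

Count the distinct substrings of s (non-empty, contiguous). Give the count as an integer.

rank | idx | suffix
   0 |  13 | a
   1 |  12 | aa
   2 |   0 | aaebecacbdecaa
   3 |   6 | acbdecaa
   4 |   1 | aebecacbdecaa
   5 |   8 | bdecaa
   6 |   3 | becacbdecaa
   7 |  11 | caa
   8 |   5 | cacbdecaa
   9 |   7 | cbdecaa
  10 |   9 | decaa
  11 |   2 | ebecacbdecaa
  12 |  10 | ecaa
  13 |   4 | ecacbdecaa

SA = [13, 12, 0, 6, 1, 8, 3, 11, 5, 7, 9, 2, 10, 4]
rank  pair      lcp
   1  s[13:],s[12:]  1  'a'
   2  s[12:],s[0:]  2  'aa'
   3  s[0:],s[6:]  1  'a'
   4  s[6:],s[1:]  1  'a'
   5  s[1:],s[8:]  0  ''
   6  s[8:],s[3:]  1  'b'
   7  s[3:],s[11:]  0  ''
   8  s[11:],s[5:]  2  'ca'
   9  s[5:],s[7:]  1  'c'
  10  s[7:],s[9:]  0  ''
  11  s[9:],s[2:]  0  ''
  12  s[2:],s[10:]  1  'e'
  13  s[10:],s[4:]  3  'eca'

n(n+1)/2 = 14·15/2 = 105
Σ LCP = 0 + 1 + 2 + 1 + 1 + 0 + 1 + 0 + 2 + 1 + 0 + 0 + 1 + 3 = 13
distinct = 105 − 13 = 92

92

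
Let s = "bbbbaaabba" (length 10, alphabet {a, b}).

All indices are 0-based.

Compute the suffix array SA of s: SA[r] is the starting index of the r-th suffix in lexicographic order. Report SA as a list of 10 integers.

rank | idx | suffix
   0 |   9 | a
   1 |   4 | aaabba
   2 |   5 | aabba
   3 |   6 | abba
   4 |   8 | ba
   5 |   3 | baaabba
   6 |   7 | bba
   7 |   2 | bbaaabba
   8 |   1 | bbbaaabba
   9 |   0 | bbbbaaabba

[9, 4, 5, 6, 8, 3, 7, 2, 1, 0]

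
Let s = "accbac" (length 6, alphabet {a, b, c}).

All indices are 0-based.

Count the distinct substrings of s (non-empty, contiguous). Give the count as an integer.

rank→(start, suffix):
  0 → (4, 'ac')
  1 → (0, 'accbac')
  2 → (3, 'bac')
  3 → (5, 'c')
  4 → (2, 'cbac')
  5 → (1, 'ccbac')

SA = [4, 0, 3, 5, 2, 1]
[i] adj suffixes → lcp
  [1] 4/0 → 2 ('ac')
  [2] 0/3 → 0 ('')
  [3] 3/5 → 0 ('')
  [4] 5/2 → 1 ('c')
  [5] 2/1 → 1 ('c')

n(n+1)/2 = 6·7/2 = 21
Σ LCP = 0 + 2 + 0 + 0 + 1 + 1 = 4
distinct = 21 − 4 = 17

17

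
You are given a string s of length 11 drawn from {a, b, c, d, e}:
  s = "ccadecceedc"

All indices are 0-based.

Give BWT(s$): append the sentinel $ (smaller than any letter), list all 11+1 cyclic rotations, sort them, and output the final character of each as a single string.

rank  rotation      last
    0  $ccadecceedc  c
    1  adecceedc$cc  c
    2  c$ccadecceed  d
    3  cadecceedc$c  c
    4  ccadecceedc$  $
    5  cceedc$ccade  e
    6  ceedc$ccadec  c
    7  dc$ccadeccee  e
    8  decceedc$cca  a
    9  ecceedc$ccad  d
   10  edc$ccadecce  e
   11  eedc$ccadecc  c

ccdc$eceadec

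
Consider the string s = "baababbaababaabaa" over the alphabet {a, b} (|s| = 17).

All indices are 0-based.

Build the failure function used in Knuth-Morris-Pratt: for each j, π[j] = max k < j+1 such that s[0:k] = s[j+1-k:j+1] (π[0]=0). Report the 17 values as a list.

π[0] = 0
j=1 s[j]='a': π[1]=0 (border '')
j=2 s[j]='a': π[2]=0 (border '')
j=3 s[j]='b': π[3]=1 (border 'b')
j=4 s[j]='a': π[4]=2 (border 'ba')
j=5 s[j]='b': k: 2→0; π[5]=1 (border 'b')
j=6 s[j]='b': k: 1→0; π[6]=1 (border 'b')
j=7 s[j]='a': π[7]=2 (border 'ba')
j=8 s[j]='a': π[8]=3 (border 'baa')
j=9 s[j]='b': π[9]=4 (border 'baab')
j=10 s[j]='a': π[10]=5 (border 'baaba')
j=11 s[j]='b': π[11]=6 (border 'baabab')
j=12 s[j]='a': k: 6→1; π[12]=2 (border 'ba')
j=13 s[j]='a': π[13]=3 (border 'baa')
j=14 s[j]='b': π[14]=4 (border 'baab')
j=15 s[j]='a': π[15]=5 (border 'baaba')
j=16 s[j]='a': k: 5→2; π[16]=3 (border 'baa')

[0, 0, 0, 1, 2, 1, 1, 2, 3, 4, 5, 6, 2, 3, 4, 5, 3]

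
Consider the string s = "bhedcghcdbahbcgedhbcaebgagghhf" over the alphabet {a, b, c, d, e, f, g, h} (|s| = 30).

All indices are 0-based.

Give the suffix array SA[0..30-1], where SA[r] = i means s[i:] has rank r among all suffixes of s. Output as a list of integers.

rank | idx | suffix
   0 |  20 | aebgagghhf
   1 |  24 | agghhf
   2 |  10 | ahbcgedhbcaebgagghhf
   3 |   9 | bahbcgedhbcaebgagghhf
   4 |  18 | bcaebgagghhf
   5 |  12 | bcgedhbcaebgagghhf
   6 |  22 | bgagghhf
   7 |   0 | bhedcghcdbahbcgedhbcaebgagghhf
   8 |  19 | caebgagghhf
   9 |   7 | cdbahbcgedhbcaebgagghhf
  10 |  13 | cgedhbcaebgagghhf
  11 |   4 | cghcdbahbcgedhbcaebgagghhf
  12 |   8 | dbahbcgedhbcaebgagghhf
  13 |   3 | dcghcdbahbcgedhbcaebgagghhf
  14 |  16 | dhbcaebgagghhf
  15 |  21 | ebgagghhf
  16 |   2 | edcghcdbahbcgedhbcaebgagghhf
  17 |  15 | edhbcaebgagghhf
  18 |  29 | f
  19 |  23 | gagghhf
  20 |  14 | gedhbcaebgagghhf
  21 |  25 | gghhf
  22 |   5 | ghcdbahbcgedhbcaebgagghhf
  23 |  26 | ghhf
  24 |  17 | hbcaebgagghhf
  25 |  11 | hbcgedhbcaebgagghhf
  26 |   6 | hcdbahbcgedhbcaebgagghhf
  27 |   1 | hedcghcdbahbcgedhbcaebgagghhf
  28 |  28 | hf
  29 |  27 | hhf

[20, 24, 10, 9, 18, 12, 22, 0, 19, 7, 13, 4, 8, 3, 16, 21, 2, 15, 29, 23, 14, 25, 5, 26, 17, 11, 6, 1, 28, 27]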